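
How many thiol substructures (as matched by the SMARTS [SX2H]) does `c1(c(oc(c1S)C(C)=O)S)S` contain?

[SX2H] is the SMARTS for a thiol: an aliphatic sulfur with two connections, one being H.
The molecule carries 3 separate instances of a thiol (-SH) meeting every constraint; each maps to a distinct set of atoms, giving 3 matches.

3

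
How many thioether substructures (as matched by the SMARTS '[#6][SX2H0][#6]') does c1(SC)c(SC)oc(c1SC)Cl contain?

3

[#6][SX2H0][#6] is the SMARTS for a thioether: an aliphatic sulfur bridging two carbons with no H on the sulfur.
The molecule carries 3 separate instances of a methylthio ether (-SCH3) meeting every constraint; each maps to a distinct set of atoms, giving 3 matches.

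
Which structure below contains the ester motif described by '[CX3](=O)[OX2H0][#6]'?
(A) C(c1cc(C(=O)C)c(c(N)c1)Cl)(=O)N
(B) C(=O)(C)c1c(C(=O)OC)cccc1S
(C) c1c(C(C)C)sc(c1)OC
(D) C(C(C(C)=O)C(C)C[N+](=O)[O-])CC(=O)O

B

[CX3](=O)[OX2H0][#6] describes a carbonyl carbon bonded to an oxygen that is itself bonded to carbon (no H on that O) (an ester).
(A) has a primary amide (-C(=O)NH2) but the carbonyl is bonded to N, not to an O-C linkage.
(B) contains a methyl-ester group (-C(=O)OCH3), which satisfies every atom and bond constraint.
(C) has a methoxy ether (-OCH3) but the ether oxygen is not adjacent to a C=O carbon.
(D) has a carboxylic acid group (-C(=O)OH) but the singly-bonded O carries H (OX2H1, not H0).
So the answer is (B).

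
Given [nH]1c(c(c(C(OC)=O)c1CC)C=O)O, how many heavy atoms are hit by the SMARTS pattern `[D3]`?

5

The query [D3] means: atom with exactly three heavy-atom neighbours.
Check the 14 heavy atoms by environment: 1× n (aromatic, D2) → no; 4× c (aromatic, D3) → match; 2× C (D2) → no; 3× O (D1) → no; 2× C (D1) → no; 1× C (D3) → match; 1× O (D2) → no.
Summing the matching environments: 4 + 1 = 5 matching atoms.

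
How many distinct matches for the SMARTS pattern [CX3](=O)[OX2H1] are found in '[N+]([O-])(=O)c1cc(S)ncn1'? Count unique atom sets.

[CX3](=O)[OX2H1] is the SMARTS for a carboxylic acid: an sp2 carbon double-bonded to O and single-bonded to an -OH oxygen.
No fragment in the molecule satisfies every constraint, giving 0 matches.

0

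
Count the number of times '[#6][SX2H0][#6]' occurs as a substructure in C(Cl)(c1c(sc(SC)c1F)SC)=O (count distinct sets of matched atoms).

2

[#6][SX2H0][#6] is the SMARTS for a thioether: an aliphatic sulfur bridging two carbons with no H on the sulfur.
The molecule carries 2 separate instances of a methylthio ether (-SCH3) meeting every constraint; each maps to a distinct set of atoms, giving 2 matches.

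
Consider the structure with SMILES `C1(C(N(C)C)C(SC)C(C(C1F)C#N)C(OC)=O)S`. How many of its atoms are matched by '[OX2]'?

1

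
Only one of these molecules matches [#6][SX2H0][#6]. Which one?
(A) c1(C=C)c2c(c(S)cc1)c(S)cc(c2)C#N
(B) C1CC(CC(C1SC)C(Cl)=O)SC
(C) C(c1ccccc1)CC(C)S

[#6][SX2H0][#6] describes an aliphatic sulfur bridging two carbons with no H on the sulfur (a thioether).
(A) has a thiol (-SH) but the sulfur has H1, not H0 bridging two carbons.
(B) contains a methylthio ether (-SCH3), which satisfies every atom and bond constraint.
(C) has a thiol (-SH) but the sulfur has H1, not H0 bridging two carbons.
So the answer is (B).

B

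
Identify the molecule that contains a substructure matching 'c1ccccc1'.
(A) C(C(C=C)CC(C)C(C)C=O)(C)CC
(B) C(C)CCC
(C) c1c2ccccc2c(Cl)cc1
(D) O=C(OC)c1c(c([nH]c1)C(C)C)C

c1ccccc1 describes six aromatic carbons in a ring (a benzene ring).
(A) has a methyl group (-CH3) but no six-membered all-carbon aromatic ring is present.
(B) has a methyl group (-CH3) but no six-membered all-carbon aromatic ring is present.
(C) contains the required atom environment, so the pattern matches.
(D) has a methyl group (-CH3) but no six-membered all-carbon aromatic ring is present.
So the answer is (C).

C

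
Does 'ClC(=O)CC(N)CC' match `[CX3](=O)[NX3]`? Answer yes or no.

The pattern [CX3](=O)[NX3] describes a carbonyl carbon bonded to a trivalent nitrogen — an amide.
The closest candidate here is a primary amino group (-NH2), but the -NH2 is not attached to a carbonyl carbon. No other fragment satisfies the full query, so there is no match.

No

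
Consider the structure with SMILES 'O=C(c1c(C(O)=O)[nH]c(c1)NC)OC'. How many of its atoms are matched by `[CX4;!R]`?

2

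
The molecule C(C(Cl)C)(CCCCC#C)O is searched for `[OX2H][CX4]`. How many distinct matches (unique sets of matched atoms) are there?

[OX2H][CX4] is the SMARTS for an aliphatic alcohol: a hydroxyl oxygen bound to an sp3 (X4) carbon.
Exactly one fragment in the molecule meets all constraints, giving 1 match.

1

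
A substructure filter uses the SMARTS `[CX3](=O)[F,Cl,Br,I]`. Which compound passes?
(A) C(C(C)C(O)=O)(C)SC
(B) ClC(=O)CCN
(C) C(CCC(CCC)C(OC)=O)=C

B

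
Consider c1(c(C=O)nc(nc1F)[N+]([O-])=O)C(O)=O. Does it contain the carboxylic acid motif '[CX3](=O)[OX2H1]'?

Yes

The pattern [CX3](=O)[OX2H1] describes an sp2 carbon double-bonded to O and single-bonded to an -OH oxygen — a carboxylic acid.
The molecule carries a carboxylic acid group (-C(=O)OH), whose atoms satisfy every constraint of the query, so the pattern matches.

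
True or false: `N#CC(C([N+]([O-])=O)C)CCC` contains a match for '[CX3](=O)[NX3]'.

False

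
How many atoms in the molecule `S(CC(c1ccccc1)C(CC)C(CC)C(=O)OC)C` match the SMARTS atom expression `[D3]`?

5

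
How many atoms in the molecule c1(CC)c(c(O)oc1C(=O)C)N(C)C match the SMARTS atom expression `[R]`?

5

Check the 14 heavy atoms by environment: 1× o (aromatic, in 5-ring) → match; 4× c (aromatic, in 5-ring) → match; 6× C (acyclic) → no; 2× O (acyclic) → no; 1× N (acyclic) → no.
Summing the matching environments: 1 + 4 = 5 matching atoms.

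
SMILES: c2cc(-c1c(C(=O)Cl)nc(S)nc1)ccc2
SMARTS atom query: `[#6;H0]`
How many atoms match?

5

Check the 16 heavy atoms by environment: 2× n (aromatic, H0) → no; 4× c (aromatic, H0) → match; 6× c (aromatic, H1) → no; 1× S (H1) → no; 1× C (H0) → match; 1× O (H0) → no; 1× Cl (H0) → no.
Summing the matching environments: 4 + 1 = 5 matching atoms.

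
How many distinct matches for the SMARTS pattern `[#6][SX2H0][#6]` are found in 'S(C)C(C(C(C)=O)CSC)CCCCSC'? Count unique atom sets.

[#6][SX2H0][#6] is the SMARTS for a thioether: an aliphatic sulfur bridging two carbons with no H on the sulfur.
The molecule carries 3 separate instances of a methylthio ether (-SCH3) meeting every constraint; each maps to a distinct set of atoms, giving 3 matches.

3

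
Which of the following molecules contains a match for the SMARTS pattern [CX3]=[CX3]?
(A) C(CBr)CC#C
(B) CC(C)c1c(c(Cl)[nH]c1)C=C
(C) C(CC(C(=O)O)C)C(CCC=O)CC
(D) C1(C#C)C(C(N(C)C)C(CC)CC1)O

B

[CX3]=[CX3] describes a non-aromatic C=C double bond between two sp2 carbons (an alkene).
(A) has an ethynyl group (-C#CH) but the C-C bond is a triple bond, not a double bond.
(B) contains a vinyl group (-CH=CH2), which satisfies every atom and bond constraint.
(C) has an ethyl group (-CH2CH3) but its C-C bond is a single bond between CX4 carbons, not CX3=CX3.
(D) has an ethynyl group (-C#CH) but the C-C bond is a triple bond, not a double bond.
So the answer is (B).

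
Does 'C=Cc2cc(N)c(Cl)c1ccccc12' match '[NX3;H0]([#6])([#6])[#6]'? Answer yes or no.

The pattern [NX3;H0]([#6])([#6])[#6] describes a trivalent nitrogen with no H, bonded to three carbons — a tertiary amine.
The closest candidate here is a primary amino group (-NH2), but the nitrogen has H2, not H0 with three carbons. No other fragment satisfies the full query, so there is no match.

No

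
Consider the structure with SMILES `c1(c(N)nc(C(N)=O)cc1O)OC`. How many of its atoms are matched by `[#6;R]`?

Check the 13 heavy atoms by environment: 1× n (aromatic, in 6-ring) → no; 5× c (aromatic, in 6-ring) → match; 2× C (acyclic) → no; 3× O (acyclic) → no; 2× N (acyclic) → no.
That gives 5 matching atoms.

5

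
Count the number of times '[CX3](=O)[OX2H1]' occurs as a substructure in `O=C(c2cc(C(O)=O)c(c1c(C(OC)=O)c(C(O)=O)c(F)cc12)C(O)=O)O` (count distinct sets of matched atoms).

[CX3](=O)[OX2H1] is the SMARTS for a carboxylic acid: an sp2 carbon double-bonded to O and single-bonded to an -OH oxygen.
The molecule carries 4 separate instances of a carboxylic acid group (-C(=O)OH) meeting every constraint; each maps to a distinct set of atoms, giving 4 matches.

4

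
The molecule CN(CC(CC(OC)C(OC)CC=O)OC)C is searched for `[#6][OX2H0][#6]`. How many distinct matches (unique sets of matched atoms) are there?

[#6][OX2H0][#6] is the SMARTS for an ether: an aliphatic oxygen bridging two carbons with no H on the oxygen.
The molecule carries 3 separate instances of a methoxy ether (-OCH3) meeting every constraint; each maps to a distinct set of atoms, giving 3 matches.

3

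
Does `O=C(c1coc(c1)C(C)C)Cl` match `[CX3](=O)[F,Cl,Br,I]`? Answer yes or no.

The pattern [CX3](=O)[F,Cl,Br,I] describes a carbonyl carbon bonded to a halogen — an acyl halide.
The molecule carries an acyl chloride (-C(=O)Cl), whose atoms satisfy every constraint of the query, so the pattern matches.

Yes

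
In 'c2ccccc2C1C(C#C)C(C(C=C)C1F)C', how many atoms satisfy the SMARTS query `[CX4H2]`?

0

The query [CX4H2] means: sp3 carbon (X4) with exactly two hydrogens.
Check the 17 heavy atoms by environment: 5× C (H1, X4) → no; 1× C (H1, X3) → no; 1× C (H2, X3) → no; 1× F (H0, X1) → no; 1× c (aromatic, H0, X3) → no; 5× c (aromatic, H1, X3) → no; 1× C (H3, X4) → no; 1× C (H0, X2) → no; 1× C (H1, X2) → no.
No environment satisfies the query, so 0 matching atoms.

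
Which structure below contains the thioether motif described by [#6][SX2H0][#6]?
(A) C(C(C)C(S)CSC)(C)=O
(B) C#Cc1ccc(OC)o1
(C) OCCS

A

[#6][SX2H0][#6] describes an aliphatic sulfur bridging two carbons with no H on the sulfur (a thioether).
(A) contains a methylthio ether (-SCH3), which satisfies every atom and bond constraint.
(B) has a methoxy ether (-OCH3) but the bridging atom is O, not S.
(C) has a thiol (-SH) but the sulfur has H1, not H0 bridging two carbons.
So the answer is (A).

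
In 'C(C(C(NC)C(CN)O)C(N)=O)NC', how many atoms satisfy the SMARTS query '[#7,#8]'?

6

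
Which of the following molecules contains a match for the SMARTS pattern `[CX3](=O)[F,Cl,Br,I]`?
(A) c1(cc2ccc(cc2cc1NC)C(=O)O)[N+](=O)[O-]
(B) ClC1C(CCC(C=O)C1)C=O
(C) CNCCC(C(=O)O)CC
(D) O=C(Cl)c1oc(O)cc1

[CX3](=O)[F,Cl,Br,I] describes a carbonyl carbon bonded to a halogen (an acyl halide).
(A) has a carboxylic acid group (-C(=O)OH) but the carbonyl is bonded to -OH, not to a halogen.
(B) has a chloro substituent but the Cl is not on a carbonyl carbon.
(C) has a carboxylic acid group (-C(=O)OH) but the carbonyl is bonded to -OH, not to a halogen.
(D) contains an acyl chloride (-C(=O)Cl), which satisfies every atom and bond constraint.
So the answer is (D).

D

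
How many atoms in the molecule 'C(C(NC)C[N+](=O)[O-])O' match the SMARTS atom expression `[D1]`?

4

The query [D1] means: atom with exactly one heavy-atom neighbour (degree 1).
Check the 9 heavy atoms by environment: 2× C (D2) → no; 1× C (D3) → no; 1× N (charge +1, D3) → no; 1× O (charge -1, D1) → match; 2× O (D1) → match; 1× N (D2) → no; 1× C (D1) → match.
Summing the matching environments: 1 + 2 + 1 = 4 matching atoms.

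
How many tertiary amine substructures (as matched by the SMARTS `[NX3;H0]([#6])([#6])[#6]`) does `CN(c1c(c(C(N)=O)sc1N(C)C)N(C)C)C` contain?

3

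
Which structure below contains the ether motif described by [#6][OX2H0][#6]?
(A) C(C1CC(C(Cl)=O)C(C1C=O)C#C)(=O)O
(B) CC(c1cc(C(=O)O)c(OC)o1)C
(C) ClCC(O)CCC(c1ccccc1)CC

B

[#6][OX2H0][#6] describes an aliphatic oxygen bridging two carbons with no H on the oxygen (an ether).
(A) has a carboxylic acid group (-C(=O)OH) but the -OH oxygen has H1; the =O is OX1, not OX2.
(B) contains a methoxy ether (-OCH3), which satisfies every atom and bond constraint.
(C) has a hydroxyl group (-OH) but the oxygen has H1, not H0 bridging two carbons.
So the answer is (B).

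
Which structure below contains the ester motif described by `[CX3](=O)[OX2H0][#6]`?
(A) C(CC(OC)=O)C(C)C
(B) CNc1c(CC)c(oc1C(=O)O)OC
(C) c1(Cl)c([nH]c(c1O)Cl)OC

A

[CX3](=O)[OX2H0][#6] describes a carbonyl carbon bonded to an oxygen that is itself bonded to carbon (no H on that O) (an ester).
(A) contains a methyl-ester group (-C(=O)OCH3), which satisfies every atom and bond constraint.
(B) has a methoxy ether (-OCH3) but the ether oxygen is not adjacent to a C=O carbon.
(C) has a methoxy ether (-OCH3) but the ether oxygen is not adjacent to a C=O carbon.
So the answer is (A).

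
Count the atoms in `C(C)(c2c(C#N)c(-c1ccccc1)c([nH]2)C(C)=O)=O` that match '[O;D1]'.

The query [O;D1] means: aliphatic oxygen bonded to exactly one heavy atom.
Check the 19 heavy atoms by environment: 1× n (aromatic, D2) → no; 5× c (aromatic, D3) → no; 1× C (D2) → no; 1× N (D1) → no; 2× C (D3) → no; 2× O (D1) → match; 2× C (D1) → no; 5× c (aromatic, D2) → no.
That gives 2 matching atoms.

2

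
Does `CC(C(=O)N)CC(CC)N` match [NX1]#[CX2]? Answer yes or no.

The pattern [NX1]#[CX2] describes a nitrogen triple-bonded to a two-connected carbon — a nitrile.
The closest candidate here is a primary amide (-C(=O)NH2), but the nitrogen is NX3, not NX1. No other fragment satisfies the full query, so there is no match.

No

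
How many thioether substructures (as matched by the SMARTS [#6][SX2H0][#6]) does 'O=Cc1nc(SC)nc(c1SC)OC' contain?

[#6][SX2H0][#6] is the SMARTS for a thioether: an aliphatic sulfur bridging two carbons with no H on the sulfur.
The molecule carries 2 separate instances of a methylthio ether (-SCH3) meeting every constraint; each maps to a distinct set of atoms, giving 2 matches.

2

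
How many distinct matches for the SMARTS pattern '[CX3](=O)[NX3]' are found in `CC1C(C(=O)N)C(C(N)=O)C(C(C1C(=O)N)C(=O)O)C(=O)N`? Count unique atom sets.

4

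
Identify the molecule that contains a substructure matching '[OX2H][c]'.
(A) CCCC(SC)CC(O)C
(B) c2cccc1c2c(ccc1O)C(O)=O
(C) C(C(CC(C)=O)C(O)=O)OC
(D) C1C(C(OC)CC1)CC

B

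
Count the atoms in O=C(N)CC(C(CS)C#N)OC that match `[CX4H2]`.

The query [CX4H2] means: sp3 carbon (X4) with exactly two hydrogens.
Check the 12 heavy atoms by environment: 2× C (H2, X4) → match; 2× C (H1, X4) → no; 1× O (H0, X2) → no; 1× C (H3, X4) → no; 1× C (H0, X2) → no; 1× N (H0, X1) → no; 1× S (H1, X2) → no; 1× C (H0, X3) → no; 1× O (H0, X1) → no; 1× N (H2, X3) → no.
That gives 2 matching atoms.

2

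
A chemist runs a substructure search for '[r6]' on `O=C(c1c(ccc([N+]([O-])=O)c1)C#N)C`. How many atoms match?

The query [r6] means: r6 matches atoms in a six-membered ring.
Check the 14 heavy atoms by environment: 6× c (aromatic, in 6-ring) → match; 1× N (charge +1, acyclic) → no; 1× O (charge -1, acyclic) → no; 2× O (acyclic) → no; 3× C (acyclic) → no; 1× N (acyclic) → no.
That gives 6 matching atoms.

6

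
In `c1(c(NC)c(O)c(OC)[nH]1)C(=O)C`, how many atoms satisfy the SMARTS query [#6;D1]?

3

The query [#6;D1] means: carbon bonded to exactly one heavy atom.
Check the 13 heavy atoms by environment: 1× n (aromatic, D2) → no; 4× c (aromatic, D3) → no; 1× N (D2) → no; 3× C (D1) → match; 1× O (D2) → no; 2× O (D1) → no; 1× C (D3) → no.
That gives 3 matching atoms.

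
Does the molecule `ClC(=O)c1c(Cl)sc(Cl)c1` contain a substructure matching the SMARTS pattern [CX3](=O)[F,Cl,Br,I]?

The pattern [CX3](=O)[F,Cl,Br,I] describes a carbonyl carbon bonded to a halogen — an acyl halide.
The molecule carries an acyl chloride (-C(=O)Cl), whose atoms satisfy every constraint of the query, so the pattern matches.

Yes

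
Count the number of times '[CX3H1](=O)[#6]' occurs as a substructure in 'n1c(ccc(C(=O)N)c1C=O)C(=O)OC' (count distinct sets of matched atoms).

1

[CX3H1](=O)[#6] is the SMARTS for an aldehyde: an sp2 carbon with one H, double-bonded to O and single-bonded to carbon.
Exactly one fragment in the molecule meets all constraints, giving 1 match.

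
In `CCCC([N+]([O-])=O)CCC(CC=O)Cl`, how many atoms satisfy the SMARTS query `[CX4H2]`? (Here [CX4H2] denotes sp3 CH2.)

The query [CX4H2] means: sp3 carbon (X4) with exactly two hydrogens.
Check the 14 heavy atoms by environment: 5× C (H2, X4) → match; 2× C (H1, X4) → no; 1× C (H3, X4) → no; 1× C (H1, X3) → no; 2× O (H0, X1) → no; 1× Cl (H0, X1) → no; 1× N (charge +1, H0, X3) → no; 1× O (charge -1, H0, X1) → no.
That gives 5 matching atoms.

5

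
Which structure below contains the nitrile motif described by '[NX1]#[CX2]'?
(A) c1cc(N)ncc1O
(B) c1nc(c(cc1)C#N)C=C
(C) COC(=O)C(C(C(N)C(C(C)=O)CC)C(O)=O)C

B

[NX1]#[CX2] describes a nitrogen triple-bonded to a two-connected carbon (a nitrile).
(A) has a primary amino group (-NH2) but the nitrogen is NX3 (three connections), not NX1 triple-bonded.
(B) contains a nitrile (-C#N), which satisfies every atom and bond constraint.
(C) has a primary amino group (-NH2) but the nitrogen is NX3 (three connections), not NX1 triple-bonded.
So the answer is (B).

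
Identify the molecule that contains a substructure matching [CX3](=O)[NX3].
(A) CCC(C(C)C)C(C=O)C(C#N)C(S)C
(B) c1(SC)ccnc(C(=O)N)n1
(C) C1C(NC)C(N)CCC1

[CX3](=O)[NX3] describes a carbonyl carbon bonded to a trivalent nitrogen (an amide).
(A) has a nitrile (-C#N) but the nitrile N is NX1 (triple-bonded), not NX3.
(B) contains a primary amide (-C(=O)NH2), which satisfies every atom and bond constraint.
(C) has a primary amino group (-NH2) but the -NH2 is not attached to a carbonyl carbon.
So the answer is (B).

B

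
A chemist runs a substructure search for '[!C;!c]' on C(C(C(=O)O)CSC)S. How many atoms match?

4

The query [!C;!c] means: neither aliphatic nor aromatic carbon — same as [!#6].
Check the 9 heavy atoms by environment: 5× C → no; 2× O → match; 2× S → match.
Summing the matching environments: 2 + 2 = 4 matching atoms.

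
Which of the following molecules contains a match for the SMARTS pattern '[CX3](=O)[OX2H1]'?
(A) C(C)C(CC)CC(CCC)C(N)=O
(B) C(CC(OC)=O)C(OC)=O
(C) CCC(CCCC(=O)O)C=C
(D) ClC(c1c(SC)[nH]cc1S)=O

C

[CX3](=O)[OX2H1] describes an sp2 carbon double-bonded to O and single-bonded to an -OH oxygen (a carboxylic acid).
(A) has a primary amide (-C(=O)NH2) but the carbonyl is bonded to N, not to an -OH oxygen.
(B) has a methyl-ester group (-C(=O)OCH3) but the singly-bonded O has no H (OX2H0, not OX2H1).
(C) contains a carboxylic acid group (-C(=O)OH), which satisfies every atom and bond constraint.
(D) has an acyl chloride (-C(=O)Cl) but the carbonyl is bonded to Cl, not to an -OH oxygen.
So the answer is (C).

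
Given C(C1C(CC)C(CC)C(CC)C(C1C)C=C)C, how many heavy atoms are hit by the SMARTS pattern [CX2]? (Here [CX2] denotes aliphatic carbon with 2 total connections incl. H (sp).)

Check the 17 heavy atoms by environment: 15× C (X4) → no; 2× C (X3) → no.
No environment satisfies the query, so 0 matching atoms.

0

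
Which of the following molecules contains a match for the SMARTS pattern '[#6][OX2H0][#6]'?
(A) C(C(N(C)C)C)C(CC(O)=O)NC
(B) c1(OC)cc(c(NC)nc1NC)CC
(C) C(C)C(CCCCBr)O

[#6][OX2H0][#6] describes an aliphatic oxygen bridging two carbons with no H on the oxygen (an ether).
(A) has a carboxylic acid group (-C(=O)OH) but the -OH oxygen has H1; the =O is OX1, not OX2.
(B) contains a methoxy ether (-OCH3), which satisfies every atom and bond constraint.
(C) has a hydroxyl group (-OH) but the oxygen has H1, not H0 bridging two carbons.
So the answer is (B).

B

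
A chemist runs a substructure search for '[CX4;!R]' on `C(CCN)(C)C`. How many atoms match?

Check the 6 heavy atoms by environment: 5× C (X4, acyclic) → match; 1× N (X3, acyclic) → no.
That gives 5 matching atoms.

5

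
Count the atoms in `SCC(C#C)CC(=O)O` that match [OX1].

1

The query [OX1] means: aliphatic oxygen with one total connection — typically a carbonyl =O or an oxide.
Check the 9 heavy atoms by environment: 3× C (X4) → no; 1× S (X2) → no; 1× C (X3) → no; 1× O (X1) → match; 1× O (X2) → no; 2× C (X2) → no.
That gives 1 matching atom.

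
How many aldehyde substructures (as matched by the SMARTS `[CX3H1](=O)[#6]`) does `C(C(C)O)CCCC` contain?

0

[CX3H1](=O)[#6] is the SMARTS for an aldehyde: an sp2 carbon with one H, double-bonded to O and single-bonded to carbon.
No fragment in the molecule satisfies every constraint, giving 0 matches.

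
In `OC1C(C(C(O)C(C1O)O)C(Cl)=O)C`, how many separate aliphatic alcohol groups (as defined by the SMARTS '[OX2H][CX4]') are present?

4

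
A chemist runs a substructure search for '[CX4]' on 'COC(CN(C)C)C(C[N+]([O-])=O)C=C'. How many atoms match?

7

Check the 14 heavy atoms by environment: 7× C (X4) → match; 1× N (X3) → no; 2× C (X3) → no; 1× N (charge +1, X3) → no; 1× O (charge -1, X1) → no; 1× O (X1) → no; 1× O (X2) → no.
That gives 7 matching atoms.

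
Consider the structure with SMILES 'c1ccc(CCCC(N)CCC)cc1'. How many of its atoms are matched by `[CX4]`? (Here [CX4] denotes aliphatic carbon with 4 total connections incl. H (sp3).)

Check the 14 heavy atoms by environment: 7× C (X4) → match; 6× c (aromatic, X3) → no; 1× N (X3) → no.
That gives 7 matching atoms.

7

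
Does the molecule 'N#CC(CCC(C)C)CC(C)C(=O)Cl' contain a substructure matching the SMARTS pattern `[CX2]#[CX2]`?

The pattern [CX2]#[CX2] describes a carbon-carbon triple bond — an alkyne.
The closest candidate here is a nitrile (-C#N), but the triple bond is C#N, not C#C. No other fragment satisfies the full query, so there is no match.

No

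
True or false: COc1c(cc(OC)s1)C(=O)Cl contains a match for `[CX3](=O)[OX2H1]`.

False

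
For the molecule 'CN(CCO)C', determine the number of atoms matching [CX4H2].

2

The query [CX4H2] means: sp3 carbon (X4) with exactly two hydrogens.
Check the 6 heavy atoms by environment: 2× C (H2, X4) → match; 1× N (H0, X3) → no; 2× C (H3, X4) → no; 1× O (H1, X2) → no.
That gives 2 matching atoms.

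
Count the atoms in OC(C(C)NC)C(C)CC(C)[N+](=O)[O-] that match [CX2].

The query [CX2] means: C with X2: aliphatic carbon with exactly 2 total connections.
Check the 14 heavy atoms by environment: 9× C (X4) → no; 1× N (charge +1, X3) → no; 1× O (charge -1, X1) → no; 1× O (X1) → no; 1× N (X3) → no; 1× O (X2) → no.
No environment satisfies the query, so 0 matching atoms.

0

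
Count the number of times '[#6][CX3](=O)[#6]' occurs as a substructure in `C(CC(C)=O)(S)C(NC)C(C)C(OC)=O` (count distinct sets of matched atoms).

1

[#6][CX3](=O)[#6] is the SMARTS for a ketone: a carbonyl carbon (no H) flanked by two carbons.
Exactly one fragment in the molecule meets all constraints, giving 1 match.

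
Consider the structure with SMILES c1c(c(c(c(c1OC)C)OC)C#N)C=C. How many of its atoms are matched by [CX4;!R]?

3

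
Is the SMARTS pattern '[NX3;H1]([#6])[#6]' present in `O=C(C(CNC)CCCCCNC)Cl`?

The pattern [NX3;H1]([#6])[#6] describes a trivalent nitrogen with one H, bonded to two carbons — a secondary amine.
The molecule carries an N-methylamino group (-NHCH3), whose atoms satisfy every constraint of the query, so the pattern matches.

Yes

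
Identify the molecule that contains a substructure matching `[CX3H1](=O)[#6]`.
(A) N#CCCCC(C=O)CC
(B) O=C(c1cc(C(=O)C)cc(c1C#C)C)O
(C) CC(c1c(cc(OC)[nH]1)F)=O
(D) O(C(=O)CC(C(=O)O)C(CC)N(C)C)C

A

[CX3H1](=O)[#6] describes an sp2 carbon with one H, double-bonded to O and single-bonded to carbon (an aldehyde).
(A) contains an aldehyde (-CHO), which satisfies every atom and bond constraint.
(B) has a carboxylic acid group (-C(=O)OH) but the carbonyl carbon has H0 and is bonded to O, not H1.
(C) has an acetyl/ketone group (-C(=O)CH3) but the carbonyl carbon has H0 (two carbon neighbours), not H1.
(D) has a carboxylic acid group (-C(=O)OH) but the carbonyl carbon has H0 and is bonded to O, not H1.
So the answer is (A).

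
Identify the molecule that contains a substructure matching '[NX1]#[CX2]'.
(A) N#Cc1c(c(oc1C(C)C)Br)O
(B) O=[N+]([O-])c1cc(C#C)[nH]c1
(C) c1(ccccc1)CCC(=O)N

A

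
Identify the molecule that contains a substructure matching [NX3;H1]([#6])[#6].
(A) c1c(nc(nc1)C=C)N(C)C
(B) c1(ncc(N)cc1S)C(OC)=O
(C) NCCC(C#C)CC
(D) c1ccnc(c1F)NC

[NX3;H1]([#6])[#6] describes a trivalent nitrogen with one H, bonded to two carbons (a secondary amine).
(A) has a dimethylamino group (-N(CH3)2) but the nitrogen has H0, not H1.
(B) has a primary amino group (-NH2) but the nitrogen has H2 and only one carbon neighbour.
(C) has a primary amino group (-NH2) but the nitrogen has H2 and only one carbon neighbour.
(D) contains an N-methylamino group (-NHCH3), which satisfies every atom and bond constraint.
So the answer is (D).

D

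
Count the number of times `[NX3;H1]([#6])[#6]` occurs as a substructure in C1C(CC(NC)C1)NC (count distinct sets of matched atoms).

2

[NX3;H1]([#6])[#6] is the SMARTS for a secondary amine: a trivalent nitrogen with one H, bonded to two carbons.
The molecule carries 2 separate instances of an N-methylamino group (-NHCH3) meeting every constraint; each maps to a distinct set of atoms, giving 2 matches.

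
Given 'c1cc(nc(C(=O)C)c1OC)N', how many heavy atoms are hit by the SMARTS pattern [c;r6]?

5

Check the 12 heavy atoms by environment: 1× n (aromatic, in 6-ring) → no; 5× c (aromatic, in 6-ring) → match; 3× C (acyclic) → no; 2× O (acyclic) → no; 1× N (acyclic) → no.
That gives 5 matching atoms.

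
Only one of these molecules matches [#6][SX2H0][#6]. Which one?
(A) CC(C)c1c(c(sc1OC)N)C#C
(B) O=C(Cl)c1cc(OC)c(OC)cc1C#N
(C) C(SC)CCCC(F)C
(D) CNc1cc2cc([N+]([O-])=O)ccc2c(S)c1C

C

[#6][SX2H0][#6] describes an aliphatic sulfur bridging two carbons with no H on the sulfur (a thioether).
(A) has a methoxy ether (-OCH3) but the bridging atom is O, not S.
(B) has a methoxy ether (-OCH3) but the bridging atom is O, not S.
(C) contains a methylthio ether (-SCH3), which satisfies every atom and bond constraint.
(D) has a thiol (-SH) but the sulfur has H1, not H0 bridging two carbons.
So the answer is (C).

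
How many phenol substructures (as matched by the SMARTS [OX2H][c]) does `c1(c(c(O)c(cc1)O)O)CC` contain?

[OX2H][c] is the SMARTS for a phenol: a hydroxyl oxygen attached to an aromatic carbon.
The molecule carries 3 separate instances of a hydroxyl group (-OH) meeting every constraint; each maps to a distinct set of atoms, giving 3 matches.

3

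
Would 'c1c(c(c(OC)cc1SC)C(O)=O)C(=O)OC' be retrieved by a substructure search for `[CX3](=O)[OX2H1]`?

The pattern [CX3](=O)[OX2H1] describes an sp2 carbon double-bonded to O and single-bonded to an -OH oxygen — a carboxylic acid.
The molecule carries a carboxylic acid group (-C(=O)OH), whose atoms satisfy every constraint of the query, so the pattern matches.

Yes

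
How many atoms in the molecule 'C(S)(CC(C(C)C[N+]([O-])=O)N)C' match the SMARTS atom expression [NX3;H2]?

Check the 12 heavy atoms by environment: 2× C (H3, X4) → no; 3× C (H1, X4) → no; 2× C (H2, X4) → no; 1× N (H2, X3) → match; 1× S (H1, X2) → no; 1× N (charge +1, H0, X3) → no; 1× O (charge -1, H0, X1) → no; 1× O (H0, X1) → no.
That gives 1 matching atom.

1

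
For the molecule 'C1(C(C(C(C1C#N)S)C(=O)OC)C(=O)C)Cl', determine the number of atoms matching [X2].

3

The query [X2] means: any atom with exactly two total connections (bonds + H).
Check the 16 heavy atoms by environment: 7× C (X4) → no; 2× C (X3) → no; 2× O (X1) → no; 1× O (X2) → match; 1× Cl (X1) → no; 1× C (X2) → match; 1× N (X1) → no; 1× S (X2) → match.
Summing the matching environments: 1 + 1 + 1 = 3 matching atoms.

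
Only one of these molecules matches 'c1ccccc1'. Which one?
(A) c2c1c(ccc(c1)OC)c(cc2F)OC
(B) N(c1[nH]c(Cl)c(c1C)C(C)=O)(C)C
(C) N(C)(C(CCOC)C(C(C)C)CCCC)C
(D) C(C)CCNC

A

c1ccccc1 describes six aromatic carbons in a ring (a benzene ring).
(A) contains the required atom environment, so the pattern matches.
(B) has a methyl group (-CH3) but no six-membered all-carbon aromatic ring is present.
(C) has a methyl group (-CH3) but no six-membered all-carbon aromatic ring is present.
(D) has a methyl group (-CH3) but no six-membered all-carbon aromatic ring is present.
So the answer is (A).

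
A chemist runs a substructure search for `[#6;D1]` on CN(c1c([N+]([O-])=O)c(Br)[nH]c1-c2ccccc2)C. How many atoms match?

2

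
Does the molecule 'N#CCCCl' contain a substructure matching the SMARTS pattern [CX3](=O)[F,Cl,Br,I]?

The pattern [CX3](=O)[F,Cl,Br,I] describes a carbonyl carbon bonded to a halogen — an acyl halide.
The closest candidate here is a chloro substituent, but the Cl is not on a carbonyl carbon. No other fragment satisfies the full query, so there is no match.

No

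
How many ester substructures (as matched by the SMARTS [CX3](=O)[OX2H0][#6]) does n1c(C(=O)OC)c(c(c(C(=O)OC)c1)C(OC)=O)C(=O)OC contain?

[CX3](=O)[OX2H0][#6] is the SMARTS for an ester: a carbonyl carbon bonded to an oxygen that is itself bonded to carbon (no H on that O).
The molecule carries 4 separate instances of a methyl-ester group (-C(=O)OCH3) meeting every constraint; each maps to a distinct set of atoms, giving 4 matches.

4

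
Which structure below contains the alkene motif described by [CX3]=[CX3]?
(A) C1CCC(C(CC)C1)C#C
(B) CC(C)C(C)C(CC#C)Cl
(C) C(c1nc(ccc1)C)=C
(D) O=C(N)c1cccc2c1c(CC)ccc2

C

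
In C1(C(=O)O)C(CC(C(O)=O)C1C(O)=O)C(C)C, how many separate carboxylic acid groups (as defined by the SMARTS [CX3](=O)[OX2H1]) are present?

3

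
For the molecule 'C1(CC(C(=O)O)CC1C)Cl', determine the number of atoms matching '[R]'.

Check the 10 heavy atoms by environment: 5× C (in 5-ring) → match; 2× C (acyclic) → no; 2× O (acyclic) → no; 1× Cl (acyclic) → no.
That gives 5 matching atoms.

5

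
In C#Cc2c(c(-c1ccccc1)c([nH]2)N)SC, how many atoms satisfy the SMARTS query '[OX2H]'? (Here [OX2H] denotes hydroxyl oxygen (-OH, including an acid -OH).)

The query [OX2H] means: aliphatic oxygen with two connections, one of which is H — an -OH oxygen.
Check the 16 heavy atoms by environment: 1× n (aromatic, H1, X3) → no; 5× c (aromatic, H0, X3) → no; 1× C (H0, X2) → no; 1× C (H1, X2) → no; 1× N (H2, X3) → no; 5× c (aromatic, H1, X3) → no; 1× S (H0, X2) → no; 1× C (H3, X4) → no.
No environment satisfies the query, so 0 matching atoms.

0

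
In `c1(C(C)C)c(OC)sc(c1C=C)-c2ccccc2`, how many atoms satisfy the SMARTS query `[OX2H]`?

The query [OX2H] means: aliphatic oxygen with two connections, one of which is H — an -OH oxygen.
Check the 18 heavy atoms by environment: 1× s (aromatic, H0, X2) → no; 5× c (aromatic, H0, X3) → no; 5× c (aromatic, H1, X3) → no; 1× C (H1, X4) → no; 3× C (H3, X4) → no; 1× O (H0, X2) → no; 1× C (H1, X3) → no; 1× C (H2, X3) → no.
No environment satisfies the query, so 0 matching atoms.

0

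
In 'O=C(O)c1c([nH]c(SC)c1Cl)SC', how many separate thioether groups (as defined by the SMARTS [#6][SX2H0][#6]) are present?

2

[#6][SX2H0][#6] is the SMARTS for a thioether: an aliphatic sulfur bridging two carbons with no H on the sulfur.
The molecule carries 2 separate instances of a methylthio ether (-SCH3) meeting every constraint; each maps to a distinct set of atoms, giving 2 matches.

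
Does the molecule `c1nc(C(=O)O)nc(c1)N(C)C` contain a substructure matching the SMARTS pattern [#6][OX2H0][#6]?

No

The pattern [#6][OX2H0][#6] describes an aliphatic oxygen bridging two carbons with no H on the oxygen — an ether.
The closest candidate here is a carboxylic acid group (-C(=O)OH), but the -OH oxygen has H1; the =O is OX1, not OX2. No other fragment satisfies the full query, so there is no match.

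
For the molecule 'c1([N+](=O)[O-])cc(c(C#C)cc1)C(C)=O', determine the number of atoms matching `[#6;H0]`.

5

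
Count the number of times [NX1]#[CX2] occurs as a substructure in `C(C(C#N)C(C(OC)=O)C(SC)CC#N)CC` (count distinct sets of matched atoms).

2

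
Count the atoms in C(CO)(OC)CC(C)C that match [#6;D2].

2

The query [#6;D2] means: any carbon bonded to exactly two heavy atoms.
Check the 9 heavy atoms by environment: 2× C (D2) → match; 2× C (D3) → no; 3× C (D1) → no; 1× O (D1) → no; 1× O (D2) → no.
That gives 2 matching atoms.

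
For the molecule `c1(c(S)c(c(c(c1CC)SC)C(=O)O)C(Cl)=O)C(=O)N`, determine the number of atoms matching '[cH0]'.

Check the 20 heavy atoms by environment: 6× c (aromatic, H0) → match; 3× C (H0) → no; 3× O (H0) → no; 1× N (H2) → no; 1× S (H1) → no; 1× S (H0) → no; 2× C (H3) → no; 1× C (H2) → no; 1× Cl (H0) → no; 1× O (H1) → no.
That gives 6 matching atoms.

6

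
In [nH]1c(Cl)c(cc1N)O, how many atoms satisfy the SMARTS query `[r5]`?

5

The query [r5] means: r5 matches atoms in a five-membered ring.
Check the 8 heavy atoms by environment: 1× n (aromatic, in 5-ring) → match; 4× c (aromatic, in 5-ring) → match; 1× Cl (acyclic) → no; 1× O (acyclic) → no; 1× N (acyclic) → no.
Summing the matching environments: 1 + 4 = 5 matching atoms.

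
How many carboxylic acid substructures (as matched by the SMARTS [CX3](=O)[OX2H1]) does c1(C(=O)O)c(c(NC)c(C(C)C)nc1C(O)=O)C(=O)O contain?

3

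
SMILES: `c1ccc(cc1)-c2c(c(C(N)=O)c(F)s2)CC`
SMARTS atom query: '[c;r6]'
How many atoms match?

6

The query [c;r6] means: aromatic carbon that belongs to a six-membered ring.
Check the 17 heavy atoms by environment: 1× s (aromatic, in 5-ring) → no; 4× c (aromatic, in 5-ring) → no; 1× F (acyclic) → no; 6× c (aromatic, in 6-ring) → match; 3× C (acyclic) → no; 1× O (acyclic) → no; 1× N (acyclic) → no.
That gives 6 matching atoms.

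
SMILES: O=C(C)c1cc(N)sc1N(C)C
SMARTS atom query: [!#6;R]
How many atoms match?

1

Check the 12 heavy atoms by environment: 1× s (aromatic, in 5-ring) → match; 4× c (aromatic, in 5-ring) → no; 2× N (acyclic) → no; 4× C (acyclic) → no; 1× O (acyclic) → no.
That gives 1 matching atom.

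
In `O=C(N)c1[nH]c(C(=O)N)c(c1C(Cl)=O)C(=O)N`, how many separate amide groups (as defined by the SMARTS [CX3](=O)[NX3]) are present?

3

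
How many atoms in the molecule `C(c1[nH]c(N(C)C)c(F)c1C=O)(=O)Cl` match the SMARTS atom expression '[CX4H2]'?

0

Check the 14 heavy atoms by environment: 1× n (aromatic, H1, X3) → no; 4× c (aromatic, H0, X3) → no; 1× F (H0, X1) → no; 1× C (H1, X3) → no; 2× O (H0, X1) → no; 1× N (H0, X3) → no; 2× C (H3, X4) → no; 1× C (H0, X3) → no; 1× Cl (H0, X1) → no.
No environment satisfies the query, so 0 matching atoms.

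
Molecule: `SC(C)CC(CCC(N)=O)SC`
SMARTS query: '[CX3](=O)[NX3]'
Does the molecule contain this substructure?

Yes

The pattern [CX3](=O)[NX3] describes a carbonyl carbon bonded to a trivalent nitrogen — an amide.
The molecule carries a primary amide (-C(=O)NH2), whose atoms satisfy every constraint of the query, so the pattern matches.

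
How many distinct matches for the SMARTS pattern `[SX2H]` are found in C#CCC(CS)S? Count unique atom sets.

[SX2H] is the SMARTS for a thiol: an aliphatic sulfur with two connections, one being H.
The molecule carries 2 separate instances of a thiol (-SH) meeting every constraint; each maps to a distinct set of atoms, giving 2 matches.

2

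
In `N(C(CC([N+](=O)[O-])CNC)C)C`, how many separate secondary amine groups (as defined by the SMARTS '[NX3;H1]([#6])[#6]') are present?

2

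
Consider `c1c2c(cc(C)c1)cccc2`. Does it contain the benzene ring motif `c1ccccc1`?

Yes

The pattern c1ccccc1 describes six aromatic carbons in a ring — a benzene ring.
The required atom environment is present in the molecule, so the pattern matches.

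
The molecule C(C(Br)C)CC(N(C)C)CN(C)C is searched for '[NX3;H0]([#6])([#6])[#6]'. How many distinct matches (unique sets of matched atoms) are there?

2

[NX3;H0]([#6])([#6])[#6] is the SMARTS for a tertiary amine: a trivalent nitrogen with no H, bonded to three carbons.
The molecule carries 2 separate instances of a dimethylamino group (-N(CH3)2) meeting every constraint; each maps to a distinct set of atoms, giving 2 matches.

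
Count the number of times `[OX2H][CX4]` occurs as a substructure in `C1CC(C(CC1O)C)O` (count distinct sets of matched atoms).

2

[OX2H][CX4] is the SMARTS for an aliphatic alcohol: a hydroxyl oxygen bound to an sp3 (X4) carbon.
The molecule carries 2 separate instances of a hydroxyl group (-OH) meeting every constraint; each maps to a distinct set of atoms, giving 2 matches.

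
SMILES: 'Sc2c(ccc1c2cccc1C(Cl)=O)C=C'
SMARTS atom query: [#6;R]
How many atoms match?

10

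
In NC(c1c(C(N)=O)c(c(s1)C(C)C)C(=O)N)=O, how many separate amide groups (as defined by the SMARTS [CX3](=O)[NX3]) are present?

3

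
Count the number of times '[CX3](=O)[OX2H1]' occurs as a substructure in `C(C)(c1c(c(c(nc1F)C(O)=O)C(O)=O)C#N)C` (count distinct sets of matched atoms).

2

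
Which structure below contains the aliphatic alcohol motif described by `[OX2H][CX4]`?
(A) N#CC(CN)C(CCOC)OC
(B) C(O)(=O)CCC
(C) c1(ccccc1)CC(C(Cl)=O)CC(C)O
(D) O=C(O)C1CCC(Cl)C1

[OX2H][CX4] describes a hydroxyl oxygen bound to an sp3 (X4) carbon (an aliphatic alcohol).
(A) has a methoxy ether (-OCH3) but the oxygen has H0 (ether), not H1.
(B) has a carboxylic acid group (-C(=O)OH) but the -OH is on a CX3 carbonyl carbon, not a CX4 carbon.
(C) contains a hydroxyl group (-OH), which satisfies every atom and bond constraint.
(D) has a carboxylic acid group (-C(=O)OH) but the -OH is on a CX3 carbonyl carbon, not a CX4 carbon.
So the answer is (C).

C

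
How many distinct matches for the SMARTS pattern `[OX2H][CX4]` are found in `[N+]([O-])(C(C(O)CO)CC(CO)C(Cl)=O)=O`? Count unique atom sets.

3

[OX2H][CX4] is the SMARTS for an aliphatic alcohol: a hydroxyl oxygen bound to an sp3 (X4) carbon.
The molecule carries 3 separate instances of a hydroxyl group (-OH) meeting every constraint; each maps to a distinct set of atoms, giving 3 matches.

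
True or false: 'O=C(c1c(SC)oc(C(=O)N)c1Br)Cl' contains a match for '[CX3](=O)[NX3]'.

True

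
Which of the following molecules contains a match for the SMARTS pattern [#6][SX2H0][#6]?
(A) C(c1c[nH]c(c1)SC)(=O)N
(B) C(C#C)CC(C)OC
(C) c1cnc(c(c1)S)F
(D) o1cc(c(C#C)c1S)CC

[#6][SX2H0][#6] describes an aliphatic sulfur bridging two carbons with no H on the sulfur (a thioether).
(A) contains a methylthio ether (-SCH3), which satisfies every atom and bond constraint.
(B) has a methoxy ether (-OCH3) but the bridging atom is O, not S.
(C) has a thiol (-SH) but the sulfur has H1, not H0 bridging two carbons.
(D) has a thiol (-SH) but the sulfur has H1, not H0 bridging two carbons.
So the answer is (A).

A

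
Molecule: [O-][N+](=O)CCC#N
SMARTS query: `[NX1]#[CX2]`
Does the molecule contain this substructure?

Yes

The pattern [NX1]#[CX2] describes a nitrogen triple-bonded to a two-connected carbon — a nitrile.
The molecule carries a nitrile (-C#N), whose atoms satisfy every constraint of the query, so the pattern matches.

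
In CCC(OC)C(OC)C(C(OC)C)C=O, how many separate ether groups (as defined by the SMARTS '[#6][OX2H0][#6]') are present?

3

[#6][OX2H0][#6] is the SMARTS for an ether: an aliphatic oxygen bridging two carbons with no H on the oxygen.
The molecule carries 3 separate instances of a methoxy ether (-OCH3) meeting every constraint; each maps to a distinct set of atoms, giving 3 matches.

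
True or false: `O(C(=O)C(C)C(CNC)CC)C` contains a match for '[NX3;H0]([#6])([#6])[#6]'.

False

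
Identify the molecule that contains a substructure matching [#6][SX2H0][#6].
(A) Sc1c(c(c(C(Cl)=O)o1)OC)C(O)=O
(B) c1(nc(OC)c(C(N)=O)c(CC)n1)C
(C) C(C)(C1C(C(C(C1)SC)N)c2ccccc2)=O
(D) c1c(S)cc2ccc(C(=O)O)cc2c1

C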